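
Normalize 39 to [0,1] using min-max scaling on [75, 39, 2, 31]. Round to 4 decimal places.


Min = 2, Max = 75
Range = 75 - 2 = 73
Scaled = (x - min) / (max - min)
= (39 - 2) / 73
= 37 / 73
= 0.5068

0.5068


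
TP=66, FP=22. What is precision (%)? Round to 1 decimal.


Precision = TP / (TP + FP) * 100
= 66 / (66 + 22)
= 66 / 88
= 0.75
= 75.0%

75.0


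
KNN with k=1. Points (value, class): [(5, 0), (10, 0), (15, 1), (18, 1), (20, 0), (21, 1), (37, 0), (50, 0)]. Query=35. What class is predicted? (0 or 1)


Distances from query 35:
Point 37 (class 0): distance = 2
K=1 nearest neighbors: classes = [0]
Votes for class 1: 0 / 1
Majority vote => class 0

0


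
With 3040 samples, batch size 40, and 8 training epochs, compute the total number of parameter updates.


Iterations per epoch = 3040 / 40 = 76
Total updates = iterations_per_epoch * epochs
= 76 * 8
= 608

608


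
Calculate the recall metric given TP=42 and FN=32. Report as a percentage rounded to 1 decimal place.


Recall = TP / (TP + FN) * 100
= 42 / (42 + 32)
= 42 / 74
= 0.5676
= 56.8%

56.8


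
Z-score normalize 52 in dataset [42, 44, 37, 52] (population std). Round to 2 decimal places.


Mean = (42 + 44 + 37 + 52) / 4 = 43.75
Variance = sum((x_i - mean)^2) / n = 29.1875
Std = sqrt(29.1875) = 5.4025
Z = (x - mean) / std
= (52 - 43.75) / 5.4025
= 8.25 / 5.4025
= 1.53

1.53


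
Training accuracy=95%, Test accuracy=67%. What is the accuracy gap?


Gap = train_accuracy - test_accuracy
= 95 - 67
= 28%
This large gap strongly indicates overfitting.

28


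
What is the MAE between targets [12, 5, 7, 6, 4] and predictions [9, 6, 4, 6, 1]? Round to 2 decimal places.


Absolute errors: [3, 1, 3, 0, 3]
Sum of absolute errors = 10
MAE = 10 / 5 = 2.00

2.00


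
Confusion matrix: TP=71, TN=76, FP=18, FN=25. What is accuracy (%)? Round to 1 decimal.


Accuracy = (TP + TN) / (TP + TN + FP + FN) * 100
= (71 + 76) / (71 + 76 + 18 + 25)
= 147 / 190
= 0.7737
= 77.4%

77.4


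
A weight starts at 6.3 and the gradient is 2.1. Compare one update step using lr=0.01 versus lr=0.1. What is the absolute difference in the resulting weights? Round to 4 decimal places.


With lr=0.01: w_new = 6.3 - 0.01 * 2.1 = 6.279
With lr=0.1: w_new = 6.3 - 0.1 * 2.1 = 6.09
Absolute difference = |6.279 - 6.09|
= 0.1890

0.1890


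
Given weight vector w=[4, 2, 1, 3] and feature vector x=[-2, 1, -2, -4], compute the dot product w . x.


Element-wise products:
4 * -2 = -8
2 * 1 = 2
1 * -2 = -2
3 * -4 = -12
Sum = -8 + 2 + -2 + -12
= -20

-20


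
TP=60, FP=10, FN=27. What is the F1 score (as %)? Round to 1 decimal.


Precision = TP / (TP + FP) = 60 / 70 = 0.8571
Recall = TP / (TP + FN) = 60 / 87 = 0.6897
F1 = 2 * P * R / (P + R)
= 2 * 0.8571 * 0.6897 / (0.8571 + 0.6897)
= 1.1823 / 1.5468
= 0.7643
As percentage: 76.4%

76.4


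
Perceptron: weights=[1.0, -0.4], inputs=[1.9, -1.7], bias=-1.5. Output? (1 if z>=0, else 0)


z = w . x + b
= 1.0*1.9 + -0.4*-1.7 + -1.5
= 1.9 + 0.68 + -1.5
= 2.58 + -1.5
= 1.08
Since z = 1.08 >= 0, output = 1

1


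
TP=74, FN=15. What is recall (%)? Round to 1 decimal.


Recall = TP / (TP + FN) * 100
= 74 / (74 + 15)
= 74 / 89
= 0.8315
= 83.1%

83.1


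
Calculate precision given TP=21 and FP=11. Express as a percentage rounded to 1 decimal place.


Precision = TP / (TP + FP) * 100
= 21 / (21 + 11)
= 21 / 32
= 0.6562
= 65.6%

65.6


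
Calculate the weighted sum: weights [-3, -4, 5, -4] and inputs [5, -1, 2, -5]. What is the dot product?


Element-wise products:
-3 * 5 = -15
-4 * -1 = 4
5 * 2 = 10
-4 * -5 = 20
Sum = -15 + 4 + 10 + 20
= 19

19


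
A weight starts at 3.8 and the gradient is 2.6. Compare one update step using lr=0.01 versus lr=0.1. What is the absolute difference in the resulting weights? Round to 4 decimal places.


With lr=0.01: w_new = 3.8 - 0.01 * 2.6 = 3.774
With lr=0.1: w_new = 3.8 - 0.1 * 2.6 = 3.54
Absolute difference = |3.774 - 3.54|
= 0.2340

0.2340


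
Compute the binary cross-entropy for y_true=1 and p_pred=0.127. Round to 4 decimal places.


For y=1: Loss = -log(p)
= -log(0.127)
= -(-2.0636)
= 2.0636

2.0636


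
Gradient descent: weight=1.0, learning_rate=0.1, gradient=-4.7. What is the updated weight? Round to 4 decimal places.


w_new = w_old - lr * gradient
= 1.0 - 0.1 * -4.7
= 1.0 - (-0.47)
= 1.4700

1.4700


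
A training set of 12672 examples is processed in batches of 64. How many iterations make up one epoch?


Iterations per epoch = dataset_size / batch_size
= 12672 / 64
= 198

198


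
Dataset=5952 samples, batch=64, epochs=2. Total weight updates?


Iterations per epoch = 5952 / 64 = 93
Total updates = iterations_per_epoch * epochs
= 93 * 2
= 186

186


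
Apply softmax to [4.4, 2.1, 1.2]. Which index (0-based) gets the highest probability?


Softmax is a monotonic transformation, so it preserves the argmax.
We need to find the index of the maximum logit.
Index 0: 4.4
Index 1: 2.1
Index 2: 1.2
Maximum logit = 4.4 at index 0

0


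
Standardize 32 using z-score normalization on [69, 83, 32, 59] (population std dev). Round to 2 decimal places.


Mean = (69 + 83 + 32 + 59) / 4 = 60.75
Variance = sum((x_i - mean)^2) / n = 348.1875
Std = sqrt(348.1875) = 18.6598
Z = (x - mean) / std
= (32 - 60.75) / 18.6598
= -28.75 / 18.6598
= -1.54

-1.54


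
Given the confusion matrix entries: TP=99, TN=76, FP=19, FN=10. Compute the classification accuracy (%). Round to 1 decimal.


Accuracy = (TP + TN) / (TP + TN + FP + FN) * 100
= (99 + 76) / (99 + 76 + 19 + 10)
= 175 / 204
= 0.8578
= 85.8%

85.8


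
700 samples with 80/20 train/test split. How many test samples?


Train samples = 700 * 80% = 560
Test samples = 700 - 560
= 140

140


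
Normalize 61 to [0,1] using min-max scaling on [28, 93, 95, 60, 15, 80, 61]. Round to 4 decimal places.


Min = 15, Max = 95
Range = 95 - 15 = 80
Scaled = (x - min) / (max - min)
= (61 - 15) / 80
= 46 / 80
= 0.5750

0.5750


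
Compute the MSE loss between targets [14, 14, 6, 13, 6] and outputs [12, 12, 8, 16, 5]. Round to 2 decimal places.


Differences: [2, 2, -2, -3, 1]
Squared errors: [4, 4, 4, 9, 1]
Sum of squared errors = 22
MSE = 22 / 5 = 4.40

4.40


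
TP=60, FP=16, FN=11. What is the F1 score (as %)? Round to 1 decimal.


Precision = TP / (TP + FP) = 60 / 76 = 0.7895
Recall = TP / (TP + FN) = 60 / 71 = 0.8451
F1 = 2 * P * R / (P + R)
= 2 * 0.7895 * 0.8451 / (0.7895 + 0.8451)
= 1.3343 / 1.6345
= 0.8163
As percentage: 81.6%

81.6


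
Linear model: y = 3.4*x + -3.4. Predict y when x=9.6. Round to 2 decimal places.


y = 3.4 * 9.6 + (-3.4)
= 32.64 + (-3.4)
= 29.24

29.24


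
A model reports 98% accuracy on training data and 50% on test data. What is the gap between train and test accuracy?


Gap = train_accuracy - test_accuracy
= 98 - 50
= 48%
This large gap strongly indicates overfitting.

48


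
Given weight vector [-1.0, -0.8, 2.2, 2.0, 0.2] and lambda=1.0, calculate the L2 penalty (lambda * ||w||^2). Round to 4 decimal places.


Squaring each weight:
(-1.0)^2 = 1.0
(-0.8)^2 = 0.64
2.2^2 = 4.84
2.0^2 = 4.0
0.2^2 = 0.04
Sum of squares = 10.52
Penalty = 1.0 * 10.52 = 10.5200

10.5200


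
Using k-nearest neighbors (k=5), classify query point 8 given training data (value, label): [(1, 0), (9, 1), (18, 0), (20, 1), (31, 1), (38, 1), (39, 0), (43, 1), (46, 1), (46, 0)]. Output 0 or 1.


Distances from query 8:
Point 9 (class 1): distance = 1
Point 1 (class 0): distance = 7
Point 18 (class 0): distance = 10
Point 20 (class 1): distance = 12
Point 31 (class 1): distance = 23
K=5 nearest neighbors: classes = [1, 0, 0, 1, 1]
Votes for class 1: 3 / 5
Majority vote => class 1

1


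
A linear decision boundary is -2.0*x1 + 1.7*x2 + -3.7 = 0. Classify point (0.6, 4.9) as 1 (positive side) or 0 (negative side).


Compute -2.0 * 0.6 + 1.7 * 4.9 + -3.7
= -1.2 + 8.33 + -3.7
= 3.43
Since 3.43 >= 0, the point is on the positive side.

1


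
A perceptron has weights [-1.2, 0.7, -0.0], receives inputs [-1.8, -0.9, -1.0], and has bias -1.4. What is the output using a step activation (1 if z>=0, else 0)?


z = w . x + b
= -1.2*-1.8 + 0.7*-0.9 + -0.0*-1.0 + -1.4
= 2.16 + -0.63 + 0.0 + -1.4
= 1.53 + -1.4
= 0.13
Since z = 0.13 >= 0, output = 1

1


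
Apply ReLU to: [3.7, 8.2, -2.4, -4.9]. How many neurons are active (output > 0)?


ReLU(x) = max(0, x) for each element:
ReLU(3.7) = 3.7
ReLU(8.2) = 8.2
ReLU(-2.4) = 0
ReLU(-4.9) = 0
Active neurons (>0): 2

2


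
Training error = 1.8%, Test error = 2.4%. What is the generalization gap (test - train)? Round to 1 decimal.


Generalization gap = test_error - train_error
= 2.4 - 1.8
= 0.6%
A small gap suggests good generalization.

0.6


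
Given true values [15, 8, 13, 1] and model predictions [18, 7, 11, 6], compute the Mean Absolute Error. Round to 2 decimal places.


Absolute errors: [3, 1, 2, 5]
Sum of absolute errors = 11
MAE = 11 / 4 = 2.75

2.75


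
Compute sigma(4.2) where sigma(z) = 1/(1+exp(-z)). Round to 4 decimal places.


sigmoid(z) = 1 / (1 + exp(-z))
exp(-(4.2)) = exp(-4.2) = 0.015
1 + 0.015 = 1.015
1 / 1.015 = 0.9852

0.9852


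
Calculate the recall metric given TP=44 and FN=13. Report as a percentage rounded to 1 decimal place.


Recall = TP / (TP + FN) * 100
= 44 / (44 + 13)
= 44 / 57
= 0.7719
= 77.2%

77.2


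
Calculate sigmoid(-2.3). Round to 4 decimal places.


sigmoid(z) = 1 / (1 + exp(-z))
exp(-(-2.3)) = exp(2.3) = 9.9742
1 + 9.9742 = 10.9742
1 / 10.9742 = 0.0911

0.0911


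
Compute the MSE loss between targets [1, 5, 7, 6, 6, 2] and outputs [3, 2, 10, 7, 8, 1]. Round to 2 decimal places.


Differences: [-2, 3, -3, -1, -2, 1]
Squared errors: [4, 9, 9, 1, 4, 1]
Sum of squared errors = 28
MSE = 28 / 6 = 4.67

4.67


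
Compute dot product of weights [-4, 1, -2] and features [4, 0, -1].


Element-wise products:
-4 * 4 = -16
1 * 0 = 0
-2 * -1 = 2
Sum = -16 + 0 + 2
= -14

-14


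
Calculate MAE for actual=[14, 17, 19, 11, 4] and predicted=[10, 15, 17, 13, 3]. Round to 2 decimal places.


Absolute errors: [4, 2, 2, 2, 1]
Sum of absolute errors = 11
MAE = 11 / 5 = 2.20

2.20


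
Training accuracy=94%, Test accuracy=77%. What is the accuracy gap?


Gap = train_accuracy - test_accuracy
= 94 - 77
= 17%
This gap suggests the model is overfitting.

17


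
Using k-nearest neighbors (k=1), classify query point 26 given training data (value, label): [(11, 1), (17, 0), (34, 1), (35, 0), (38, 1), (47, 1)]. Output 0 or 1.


Distances from query 26:
Point 34 (class 1): distance = 8
K=1 nearest neighbors: classes = [1]
Votes for class 1: 1 / 1
Majority vote => class 1

1


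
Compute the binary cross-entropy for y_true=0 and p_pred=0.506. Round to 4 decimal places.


For y=0: Loss = -log(1-p)
= -log(1 - 0.506)
= -log(0.494)
= -(-0.7052)
= 0.7052

0.7052


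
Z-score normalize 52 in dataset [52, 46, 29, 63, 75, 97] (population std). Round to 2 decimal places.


Mean = (52 + 46 + 29 + 63 + 75 + 97) / 6 = 60.3333
Variance = sum((x_i - mean)^2) / n = 470.5556
Std = sqrt(470.5556) = 21.6923
Z = (x - mean) / std
= (52 - 60.3333) / 21.6923
= -8.3333 / 21.6923
= -0.38

-0.38


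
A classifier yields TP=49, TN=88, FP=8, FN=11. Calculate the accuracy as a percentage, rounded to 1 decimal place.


Accuracy = (TP + TN) / (TP + TN + FP + FN) * 100
= (49 + 88) / (49 + 88 + 8 + 11)
= 137 / 156
= 0.8782
= 87.8%

87.8


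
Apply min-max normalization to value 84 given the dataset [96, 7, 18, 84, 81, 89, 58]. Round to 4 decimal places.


Min = 7, Max = 96
Range = 96 - 7 = 89
Scaled = (x - min) / (max - min)
= (84 - 7) / 89
= 77 / 89
= 0.8652

0.8652


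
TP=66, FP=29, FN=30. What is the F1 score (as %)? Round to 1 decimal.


Precision = TP / (TP + FP) = 66 / 95 = 0.6947
Recall = TP / (TP + FN) = 66 / 96 = 0.6875
F1 = 2 * P * R / (P + R)
= 2 * 0.6947 * 0.6875 / (0.6947 + 0.6875)
= 0.9553 / 1.3822
= 0.6911
As percentage: 69.1%

69.1


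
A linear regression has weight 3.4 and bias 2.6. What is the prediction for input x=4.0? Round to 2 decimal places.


y = 3.4 * 4.0 + (2.6)
= 13.6 + (2.6)
= 16.20

16.20


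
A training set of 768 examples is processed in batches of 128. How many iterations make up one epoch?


Iterations per epoch = dataset_size / batch_size
= 768 / 128
= 6

6


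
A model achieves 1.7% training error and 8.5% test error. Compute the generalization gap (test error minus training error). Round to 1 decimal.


Generalization gap = test_error - train_error
= 8.5 - 1.7
= 6.8%
A moderate gap.

6.8


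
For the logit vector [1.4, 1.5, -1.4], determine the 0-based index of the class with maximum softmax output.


Softmax is a monotonic transformation, so it preserves the argmax.
We need to find the index of the maximum logit.
Index 0: 1.4
Index 1: 1.5
Index 2: -1.4
Maximum logit = 1.5 at index 1

1


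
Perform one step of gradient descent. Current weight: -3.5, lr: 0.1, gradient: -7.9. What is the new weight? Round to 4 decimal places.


w_new = w_old - lr * gradient
= -3.5 - 0.1 * -7.9
= -3.5 - (-0.79)
= -2.7100

-2.7100


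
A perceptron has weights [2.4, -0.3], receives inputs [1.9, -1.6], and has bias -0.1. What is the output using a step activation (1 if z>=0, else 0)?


z = w . x + b
= 2.4*1.9 + -0.3*-1.6 + -0.1
= 4.56 + 0.48 + -0.1
= 5.04 + -0.1
= 4.94
Since z = 4.94 >= 0, output = 1

1


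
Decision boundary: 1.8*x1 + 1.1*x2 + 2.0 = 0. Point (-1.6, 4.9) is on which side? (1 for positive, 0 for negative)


Compute 1.8 * -1.6 + 1.1 * 4.9 + 2.0
= -2.88 + 5.39 + 2.0
= 4.51
Since 4.51 >= 0, the point is on the positive side.

1


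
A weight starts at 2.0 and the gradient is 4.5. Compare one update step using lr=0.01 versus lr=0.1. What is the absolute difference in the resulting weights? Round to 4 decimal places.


With lr=0.01: w_new = 2.0 - 0.01 * 4.5 = 1.955
With lr=0.1: w_new = 2.0 - 0.1 * 4.5 = 1.55
Absolute difference = |1.955 - 1.55|
= 0.4050

0.4050


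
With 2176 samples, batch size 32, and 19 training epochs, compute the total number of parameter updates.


Iterations per epoch = 2176 / 32 = 68
Total updates = iterations_per_epoch * epochs
= 68 * 19
= 1292

1292


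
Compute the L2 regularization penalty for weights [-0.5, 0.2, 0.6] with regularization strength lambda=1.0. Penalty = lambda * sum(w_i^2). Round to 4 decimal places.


Squaring each weight:
(-0.5)^2 = 0.25
0.2^2 = 0.04
0.6^2 = 0.36
Sum of squares = 0.65
Penalty = 1.0 * 0.65 = 0.6500

0.6500


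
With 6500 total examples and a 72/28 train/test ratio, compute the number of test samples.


Train samples = 6500 * 72% = 4680
Test samples = 6500 - 4680
= 1820

1820


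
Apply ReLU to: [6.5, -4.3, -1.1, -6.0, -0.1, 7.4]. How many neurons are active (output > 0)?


ReLU(x) = max(0, x) for each element:
ReLU(6.5) = 6.5
ReLU(-4.3) = 0
ReLU(-1.1) = 0
ReLU(-6.0) = 0
ReLU(-0.1) = 0
ReLU(7.4) = 7.4
Active neurons (>0): 2

2


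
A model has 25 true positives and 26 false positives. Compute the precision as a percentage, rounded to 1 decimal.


Precision = TP / (TP + FP) * 100
= 25 / (25 + 26)
= 25 / 51
= 0.4902
= 49.0%

49.0


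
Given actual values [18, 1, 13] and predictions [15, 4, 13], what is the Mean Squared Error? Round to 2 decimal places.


Differences: [3, -3, 0]
Squared errors: [9, 9, 0]
Sum of squared errors = 18
MSE = 18 / 3 = 6.00

6.00


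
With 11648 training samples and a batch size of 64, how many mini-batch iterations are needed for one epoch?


Iterations per epoch = dataset_size / batch_size
= 11648 / 64
= 182

182


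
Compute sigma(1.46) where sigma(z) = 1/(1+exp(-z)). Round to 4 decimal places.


sigmoid(z) = 1 / (1 + exp(-z))
exp(-(1.46)) = exp(-1.46) = 0.2322
1 + 0.2322 = 1.2322
1 / 1.2322 = 0.8115

0.8115


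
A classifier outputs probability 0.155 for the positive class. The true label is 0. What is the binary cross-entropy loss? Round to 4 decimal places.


For y=0: Loss = -log(1-p)
= -log(1 - 0.155)
= -log(0.845)
= -(-0.1684)
= 0.1684

0.1684


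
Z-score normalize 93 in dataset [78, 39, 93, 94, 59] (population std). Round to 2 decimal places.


Mean = (78 + 39 + 93 + 94 + 59) / 5 = 72.6
Variance = sum((x_i - mean)^2) / n = 443.44
Std = sqrt(443.44) = 21.058
Z = (x - mean) / std
= (93 - 72.6) / 21.058
= 20.4 / 21.058
= 0.97

0.97


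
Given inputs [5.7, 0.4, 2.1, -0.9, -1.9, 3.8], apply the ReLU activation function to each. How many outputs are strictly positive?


ReLU(x) = max(0, x) for each element:
ReLU(5.7) = 5.7
ReLU(0.4) = 0.4
ReLU(2.1) = 2.1
ReLU(-0.9) = 0
ReLU(-1.9) = 0
ReLU(3.8) = 3.8
Active neurons (>0): 4

4


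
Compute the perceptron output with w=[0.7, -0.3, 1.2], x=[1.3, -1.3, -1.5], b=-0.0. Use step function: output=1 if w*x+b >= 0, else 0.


z = w . x + b
= 0.7*1.3 + -0.3*-1.3 + 1.2*-1.5 + -0.0
= 0.91 + 0.39 + -1.8 + -0.0
= -0.5 + -0.0
= -0.5
Since z = -0.5 < 0, output = 0

0


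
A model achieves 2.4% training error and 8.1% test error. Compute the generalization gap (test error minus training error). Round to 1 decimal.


Generalization gap = test_error - train_error
= 8.1 - 2.4
= 5.7%
A moderate gap.

5.7


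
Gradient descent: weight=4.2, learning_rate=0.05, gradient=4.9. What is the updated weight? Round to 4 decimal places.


w_new = w_old - lr * gradient
= 4.2 - 0.05 * 4.9
= 4.2 - (0.245)
= 3.9550

3.9550


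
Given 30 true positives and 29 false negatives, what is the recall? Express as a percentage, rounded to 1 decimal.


Recall = TP / (TP + FN) * 100
= 30 / (30 + 29)
= 30 / 59
= 0.5085
= 50.8%

50.8


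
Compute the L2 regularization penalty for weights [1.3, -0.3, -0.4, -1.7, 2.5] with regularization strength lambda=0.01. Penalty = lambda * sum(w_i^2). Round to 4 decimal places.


Squaring each weight:
1.3^2 = 1.69
(-0.3)^2 = 0.09
(-0.4)^2 = 0.16
(-1.7)^2 = 2.89
2.5^2 = 6.25
Sum of squares = 11.08
Penalty = 0.01 * 11.08 = 0.1108

0.1108


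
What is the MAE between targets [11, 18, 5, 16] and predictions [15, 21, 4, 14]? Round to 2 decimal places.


Absolute errors: [4, 3, 1, 2]
Sum of absolute errors = 10
MAE = 10 / 4 = 2.50

2.50


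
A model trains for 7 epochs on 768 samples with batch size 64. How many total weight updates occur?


Iterations per epoch = 768 / 64 = 12
Total updates = iterations_per_epoch * epochs
= 12 * 7
= 84

84


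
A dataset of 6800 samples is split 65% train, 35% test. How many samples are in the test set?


Train samples = 6800 * 65% = 4420
Test samples = 6800 - 4420
= 2380

2380


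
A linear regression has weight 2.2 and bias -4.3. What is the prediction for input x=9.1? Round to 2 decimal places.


y = 2.2 * 9.1 + (-4.3)
= 20.02 + (-4.3)
= 15.72

15.72


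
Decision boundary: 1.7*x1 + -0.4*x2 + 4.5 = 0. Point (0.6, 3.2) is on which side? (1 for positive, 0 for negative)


Compute 1.7 * 0.6 + -0.4 * 3.2 + 4.5
= 1.02 + -1.28 + 4.5
= 4.24
Since 4.24 >= 0, the point is on the positive side.

1


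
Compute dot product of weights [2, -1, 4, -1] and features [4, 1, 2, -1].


Element-wise products:
2 * 4 = 8
-1 * 1 = -1
4 * 2 = 8
-1 * -1 = 1
Sum = 8 + -1 + 8 + 1
= 16

16


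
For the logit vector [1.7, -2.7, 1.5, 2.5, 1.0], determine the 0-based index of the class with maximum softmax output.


Softmax is a monotonic transformation, so it preserves the argmax.
We need to find the index of the maximum logit.
Index 0: 1.7
Index 1: -2.7
Index 2: 1.5
Index 3: 2.5
Index 4: 1.0
Maximum logit = 2.5 at index 3

3


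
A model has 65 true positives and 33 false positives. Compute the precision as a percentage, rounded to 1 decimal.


Precision = TP / (TP + FP) * 100
= 65 / (65 + 33)
= 65 / 98
= 0.6633
= 66.3%

66.3


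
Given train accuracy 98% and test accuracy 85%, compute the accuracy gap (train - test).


Gap = train_accuracy - test_accuracy
= 98 - 85
= 13%
This gap suggests the model is overfitting.

13


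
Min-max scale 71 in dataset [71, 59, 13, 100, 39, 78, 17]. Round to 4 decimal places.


Min = 13, Max = 100
Range = 100 - 13 = 87
Scaled = (x - min) / (max - min)
= (71 - 13) / 87
= 58 / 87
= 0.6667

0.6667


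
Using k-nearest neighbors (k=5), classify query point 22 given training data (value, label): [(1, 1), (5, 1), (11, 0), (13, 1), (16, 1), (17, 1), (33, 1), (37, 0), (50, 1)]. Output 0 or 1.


Distances from query 22:
Point 17 (class 1): distance = 5
Point 16 (class 1): distance = 6
Point 13 (class 1): distance = 9
Point 11 (class 0): distance = 11
Point 33 (class 1): distance = 11
K=5 nearest neighbors: classes = [1, 1, 1, 0, 1]
Votes for class 1: 4 / 5
Majority vote => class 1

1


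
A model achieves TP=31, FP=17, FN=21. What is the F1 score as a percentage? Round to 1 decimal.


Precision = TP / (TP + FP) = 31 / 48 = 0.6458
Recall = TP / (TP + FN) = 31 / 52 = 0.5962
F1 = 2 * P * R / (P + R)
= 2 * 0.6458 * 0.5962 / (0.6458 + 0.5962)
= 0.77 / 1.242
= 0.62
As percentage: 62.0%

62.0


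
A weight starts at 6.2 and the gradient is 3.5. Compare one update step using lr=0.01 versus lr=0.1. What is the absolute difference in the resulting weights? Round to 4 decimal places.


With lr=0.01: w_new = 6.2 - 0.01 * 3.5 = 6.165
With lr=0.1: w_new = 6.2 - 0.1 * 3.5 = 5.85
Absolute difference = |6.165 - 5.85|
= 0.3150

0.3150


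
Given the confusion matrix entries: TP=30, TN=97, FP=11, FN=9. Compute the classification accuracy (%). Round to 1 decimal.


Accuracy = (TP + TN) / (TP + TN + FP + FN) * 100
= (30 + 97) / (30 + 97 + 11 + 9)
= 127 / 147
= 0.8639
= 86.4%

86.4


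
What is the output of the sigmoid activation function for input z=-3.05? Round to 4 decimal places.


sigmoid(z) = 1 / (1 + exp(-z))
exp(-(-3.05)) = exp(3.05) = 21.1153
1 + 21.1153 = 22.1153
1 / 22.1153 = 0.0452

0.0452


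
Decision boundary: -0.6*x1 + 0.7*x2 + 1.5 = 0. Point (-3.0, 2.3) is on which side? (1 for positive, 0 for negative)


Compute -0.6 * -3.0 + 0.7 * 2.3 + 1.5
= 1.8 + 1.61 + 1.5
= 4.91
Since 4.91 >= 0, the point is on the positive side.

1


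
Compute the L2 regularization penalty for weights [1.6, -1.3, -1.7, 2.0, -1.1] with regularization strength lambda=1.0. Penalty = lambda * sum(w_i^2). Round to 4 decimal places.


Squaring each weight:
1.6^2 = 2.56
(-1.3)^2 = 1.69
(-1.7)^2 = 2.89
2.0^2 = 4.0
(-1.1)^2 = 1.21
Sum of squares = 12.35
Penalty = 1.0 * 12.35 = 12.3500

12.3500


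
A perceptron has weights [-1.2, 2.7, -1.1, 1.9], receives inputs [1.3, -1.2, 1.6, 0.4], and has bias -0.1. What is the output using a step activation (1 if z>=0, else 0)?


z = w . x + b
= -1.2*1.3 + 2.7*-1.2 + -1.1*1.6 + 1.9*0.4 + -0.1
= -1.56 + -3.24 + -1.76 + 0.76 + -0.1
= -5.8 + -0.1
= -5.9
Since z = -5.9 < 0, output = 0

0


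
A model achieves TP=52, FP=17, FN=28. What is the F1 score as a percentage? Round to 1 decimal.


Precision = TP / (TP + FP) = 52 / 69 = 0.7536
Recall = TP / (TP + FN) = 52 / 80 = 0.65
F1 = 2 * P * R / (P + R)
= 2 * 0.7536 * 0.65 / (0.7536 + 0.65)
= 0.9797 / 1.4036
= 0.698
As percentage: 69.8%

69.8


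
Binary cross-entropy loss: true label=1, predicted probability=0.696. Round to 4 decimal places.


For y=1: Loss = -log(p)
= -log(0.696)
= -(-0.3624)
= 0.3624

0.3624


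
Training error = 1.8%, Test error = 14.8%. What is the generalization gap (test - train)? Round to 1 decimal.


Generalization gap = test_error - train_error
= 14.8 - 1.8
= 13.0%
A large gap suggests overfitting.

13.0


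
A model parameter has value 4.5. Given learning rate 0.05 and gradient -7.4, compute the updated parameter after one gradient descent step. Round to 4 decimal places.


w_new = w_old - lr * gradient
= 4.5 - 0.05 * -7.4
= 4.5 - (-0.37)
= 4.8700

4.8700


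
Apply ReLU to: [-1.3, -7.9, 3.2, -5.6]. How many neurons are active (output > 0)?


ReLU(x) = max(0, x) for each element:
ReLU(-1.3) = 0
ReLU(-7.9) = 0
ReLU(3.2) = 3.2
ReLU(-5.6) = 0
Active neurons (>0): 1

1


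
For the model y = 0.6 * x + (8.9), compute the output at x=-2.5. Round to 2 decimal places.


y = 0.6 * -2.5 + (8.9)
= -1.5 + (8.9)
= 7.40

7.40


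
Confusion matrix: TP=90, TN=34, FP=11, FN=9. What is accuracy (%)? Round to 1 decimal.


Accuracy = (TP + TN) / (TP + TN + FP + FN) * 100
= (90 + 34) / (90 + 34 + 11 + 9)
= 124 / 144
= 0.8611
= 86.1%

86.1


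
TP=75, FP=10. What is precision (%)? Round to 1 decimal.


Precision = TP / (TP + FP) * 100
= 75 / (75 + 10)
= 75 / 85
= 0.8824
= 88.2%

88.2


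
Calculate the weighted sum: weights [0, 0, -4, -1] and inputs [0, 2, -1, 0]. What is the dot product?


Element-wise products:
0 * 0 = 0
0 * 2 = 0
-4 * -1 = 4
-1 * 0 = 0
Sum = 0 + 0 + 4 + 0
= 4

4


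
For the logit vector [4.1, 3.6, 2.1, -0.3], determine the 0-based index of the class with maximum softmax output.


Softmax is a monotonic transformation, so it preserves the argmax.
We need to find the index of the maximum logit.
Index 0: 4.1
Index 1: 3.6
Index 2: 2.1
Index 3: -0.3
Maximum logit = 4.1 at index 0

0


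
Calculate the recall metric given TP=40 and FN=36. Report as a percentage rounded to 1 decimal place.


Recall = TP / (TP + FN) * 100
= 40 / (40 + 36)
= 40 / 76
= 0.5263
= 52.6%

52.6


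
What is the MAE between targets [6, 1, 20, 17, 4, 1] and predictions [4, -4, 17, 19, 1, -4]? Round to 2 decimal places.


Absolute errors: [2, 5, 3, 2, 3, 5]
Sum of absolute errors = 20
MAE = 20 / 6 = 3.33

3.33


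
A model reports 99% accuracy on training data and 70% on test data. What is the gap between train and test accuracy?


Gap = train_accuracy - test_accuracy
= 99 - 70
= 29%
This large gap strongly indicates overfitting.

29


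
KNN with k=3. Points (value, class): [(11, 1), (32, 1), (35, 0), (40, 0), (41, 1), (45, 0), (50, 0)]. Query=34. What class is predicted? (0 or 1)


Distances from query 34:
Point 35 (class 0): distance = 1
Point 32 (class 1): distance = 2
Point 40 (class 0): distance = 6
K=3 nearest neighbors: classes = [0, 1, 0]
Votes for class 1: 1 / 3
Majority vote => class 0

0


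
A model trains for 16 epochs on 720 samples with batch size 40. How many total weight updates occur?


Iterations per epoch = 720 / 40 = 18
Total updates = iterations_per_epoch * epochs
= 18 * 16
= 288

288


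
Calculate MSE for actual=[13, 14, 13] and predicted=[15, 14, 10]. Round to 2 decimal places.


Differences: [-2, 0, 3]
Squared errors: [4, 0, 9]
Sum of squared errors = 13
MSE = 13 / 3 = 4.33

4.33


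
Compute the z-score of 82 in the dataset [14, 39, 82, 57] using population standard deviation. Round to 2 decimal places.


Mean = (14 + 39 + 82 + 57) / 4 = 48.0
Variance = sum((x_i - mean)^2) / n = 618.5
Std = sqrt(618.5) = 24.8697
Z = (x - mean) / std
= (82 - 48.0) / 24.8697
= 34.0 / 24.8697
= 1.37

1.37


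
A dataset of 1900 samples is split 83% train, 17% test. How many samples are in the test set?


Train samples = 1900 * 83% = 1577
Test samples = 1900 - 1577
= 323

323


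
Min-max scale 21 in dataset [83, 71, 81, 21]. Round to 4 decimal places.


Min = 21, Max = 83
Range = 83 - 21 = 62
Scaled = (x - min) / (max - min)
= (21 - 21) / 62
= 0 / 62
= 0.0000

0.0000


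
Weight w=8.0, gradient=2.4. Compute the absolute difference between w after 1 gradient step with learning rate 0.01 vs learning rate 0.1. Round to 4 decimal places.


With lr=0.01: w_new = 8.0 - 0.01 * 2.4 = 7.976
With lr=0.1: w_new = 8.0 - 0.1 * 2.4 = 7.76
Absolute difference = |7.976 - 7.76|
= 0.2160

0.2160


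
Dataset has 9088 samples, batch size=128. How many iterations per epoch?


Iterations per epoch = dataset_size / batch_size
= 9088 / 128
= 71

71


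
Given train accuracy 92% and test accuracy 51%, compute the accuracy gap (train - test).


Gap = train_accuracy - test_accuracy
= 92 - 51
= 41%
This large gap strongly indicates overfitting.

41


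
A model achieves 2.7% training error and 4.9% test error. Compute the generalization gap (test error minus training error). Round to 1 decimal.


Generalization gap = test_error - train_error
= 4.9 - 2.7
= 2.2%
A moderate gap.

2.2


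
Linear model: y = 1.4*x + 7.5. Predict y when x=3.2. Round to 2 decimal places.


y = 1.4 * 3.2 + (7.5)
= 4.48 + (7.5)
= 11.98

11.98


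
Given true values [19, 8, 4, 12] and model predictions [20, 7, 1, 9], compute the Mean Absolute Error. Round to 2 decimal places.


Absolute errors: [1, 1, 3, 3]
Sum of absolute errors = 8
MAE = 8 / 4 = 2.00

2.00


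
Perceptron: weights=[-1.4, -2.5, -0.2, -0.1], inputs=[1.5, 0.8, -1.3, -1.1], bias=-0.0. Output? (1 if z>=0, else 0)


z = w . x + b
= -1.4*1.5 + -2.5*0.8 + -0.2*-1.3 + -0.1*-1.1 + -0.0
= -2.1 + -2.0 + 0.26 + 0.11 + -0.0
= -3.73 + -0.0
= -3.73
Since z = -3.73 < 0, output = 0

0


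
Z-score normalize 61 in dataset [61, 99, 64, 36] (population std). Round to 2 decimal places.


Mean = (61 + 99 + 64 + 36) / 4 = 65.0
Variance = sum((x_i - mean)^2) / n = 503.5
Std = sqrt(503.5) = 22.4388
Z = (x - mean) / std
= (61 - 65.0) / 22.4388
= -4.0 / 22.4388
= -0.18

-0.18


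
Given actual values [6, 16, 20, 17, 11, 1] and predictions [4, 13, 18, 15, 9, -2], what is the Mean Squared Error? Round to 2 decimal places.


Differences: [2, 3, 2, 2, 2, 3]
Squared errors: [4, 9, 4, 4, 4, 9]
Sum of squared errors = 34
MSE = 34 / 6 = 5.67

5.67


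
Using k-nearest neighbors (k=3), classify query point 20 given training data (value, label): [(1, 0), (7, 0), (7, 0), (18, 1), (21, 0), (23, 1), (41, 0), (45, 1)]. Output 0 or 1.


Distances from query 20:
Point 21 (class 0): distance = 1
Point 18 (class 1): distance = 2
Point 23 (class 1): distance = 3
K=3 nearest neighbors: classes = [0, 1, 1]
Votes for class 1: 2 / 3
Majority vote => class 1

1


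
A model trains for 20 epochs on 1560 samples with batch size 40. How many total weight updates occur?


Iterations per epoch = 1560 / 40 = 39
Total updates = iterations_per_epoch * epochs
= 39 * 20
= 780

780


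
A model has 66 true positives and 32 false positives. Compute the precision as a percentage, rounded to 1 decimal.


Precision = TP / (TP + FP) * 100
= 66 / (66 + 32)
= 66 / 98
= 0.6735
= 67.3%

67.3


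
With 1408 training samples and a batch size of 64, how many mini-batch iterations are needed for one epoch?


Iterations per epoch = dataset_size / batch_size
= 1408 / 64
= 22

22


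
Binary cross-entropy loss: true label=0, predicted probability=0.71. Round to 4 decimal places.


For y=0: Loss = -log(1-p)
= -log(1 - 0.71)
= -log(0.29)
= -(-1.2379)
= 1.2379

1.2379


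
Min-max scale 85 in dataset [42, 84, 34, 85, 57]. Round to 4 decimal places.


Min = 34, Max = 85
Range = 85 - 34 = 51
Scaled = (x - min) / (max - min)
= (85 - 34) / 51
= 51 / 51
= 1.0000

1.0000


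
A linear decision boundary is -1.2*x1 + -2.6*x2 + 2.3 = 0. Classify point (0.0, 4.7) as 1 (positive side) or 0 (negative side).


Compute -1.2 * 0.0 + -2.6 * 4.7 + 2.3
= -0.0 + -12.22 + 2.3
= -9.92
Since -9.92 < 0, the point is on the negative side.

0


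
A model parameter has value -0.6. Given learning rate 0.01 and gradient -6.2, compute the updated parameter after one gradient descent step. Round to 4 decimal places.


w_new = w_old - lr * gradient
= -0.6 - 0.01 * -6.2
= -0.6 - (-0.062)
= -0.5380

-0.5380


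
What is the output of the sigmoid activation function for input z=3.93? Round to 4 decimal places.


sigmoid(z) = 1 / (1 + exp(-z))
exp(-(3.93)) = exp(-3.93) = 0.0196
1 + 0.0196 = 1.0196
1 / 1.0196 = 0.9807

0.9807


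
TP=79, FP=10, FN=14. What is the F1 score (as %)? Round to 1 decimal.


Precision = TP / (TP + FP) = 79 / 89 = 0.8876
Recall = TP / (TP + FN) = 79 / 93 = 0.8495
F1 = 2 * P * R / (P + R)
= 2 * 0.8876 * 0.8495 / (0.8876 + 0.8495)
= 1.508 / 1.7371
= 0.8681
As percentage: 86.8%

86.8


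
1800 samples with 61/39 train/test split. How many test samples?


Train samples = 1800 * 61% = 1098
Test samples = 1800 - 1098
= 702

702


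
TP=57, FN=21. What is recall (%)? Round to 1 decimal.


Recall = TP / (TP + FN) * 100
= 57 / (57 + 21)
= 57 / 78
= 0.7308
= 73.1%

73.1


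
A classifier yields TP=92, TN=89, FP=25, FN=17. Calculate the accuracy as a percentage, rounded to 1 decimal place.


Accuracy = (TP + TN) / (TP + TN + FP + FN) * 100
= (92 + 89) / (92 + 89 + 25 + 17)
= 181 / 223
= 0.8117
= 81.2%

81.2


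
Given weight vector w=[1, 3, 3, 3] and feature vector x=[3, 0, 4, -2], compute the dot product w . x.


Element-wise products:
1 * 3 = 3
3 * 0 = 0
3 * 4 = 12
3 * -2 = -6
Sum = 3 + 0 + 12 + -6
= 9

9


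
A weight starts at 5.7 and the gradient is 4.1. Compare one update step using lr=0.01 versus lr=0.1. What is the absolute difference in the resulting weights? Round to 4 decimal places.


With lr=0.01: w_new = 5.7 - 0.01 * 4.1 = 5.659
With lr=0.1: w_new = 5.7 - 0.1 * 4.1 = 5.29
Absolute difference = |5.659 - 5.29|
= 0.3690

0.3690


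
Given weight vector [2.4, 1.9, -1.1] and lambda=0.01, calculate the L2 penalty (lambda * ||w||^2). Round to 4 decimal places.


Squaring each weight:
2.4^2 = 5.76
1.9^2 = 3.61
(-1.1)^2 = 1.21
Sum of squares = 10.58
Penalty = 0.01 * 10.58 = 0.1058

0.1058


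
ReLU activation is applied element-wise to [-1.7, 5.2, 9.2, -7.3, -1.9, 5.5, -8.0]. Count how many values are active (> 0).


ReLU(x) = max(0, x) for each element:
ReLU(-1.7) = 0
ReLU(5.2) = 5.2
ReLU(9.2) = 9.2
ReLU(-7.3) = 0
ReLU(-1.9) = 0
ReLU(5.5) = 5.5
ReLU(-8.0) = 0
Active neurons (>0): 3

3


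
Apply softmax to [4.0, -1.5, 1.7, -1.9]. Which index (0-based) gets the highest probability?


Softmax is a monotonic transformation, so it preserves the argmax.
We need to find the index of the maximum logit.
Index 0: 4.0
Index 1: -1.5
Index 2: 1.7
Index 3: -1.9
Maximum logit = 4.0 at index 0

0


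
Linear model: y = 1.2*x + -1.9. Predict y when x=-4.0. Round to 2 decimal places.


y = 1.2 * -4.0 + (-1.9)
= -4.8 + (-1.9)
= -6.70

-6.70


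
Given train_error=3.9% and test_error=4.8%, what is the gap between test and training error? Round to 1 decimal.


Generalization gap = test_error - train_error
= 4.8 - 3.9
= 0.9%
A small gap suggests good generalization.

0.9


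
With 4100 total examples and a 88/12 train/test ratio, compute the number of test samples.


Train samples = 4100 * 88% = 3608
Test samples = 4100 - 3608
= 492

492


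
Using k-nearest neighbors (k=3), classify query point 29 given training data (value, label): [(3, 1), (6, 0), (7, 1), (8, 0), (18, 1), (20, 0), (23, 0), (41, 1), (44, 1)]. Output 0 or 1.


Distances from query 29:
Point 23 (class 0): distance = 6
Point 20 (class 0): distance = 9
Point 18 (class 1): distance = 11
K=3 nearest neighbors: classes = [0, 0, 1]
Votes for class 1: 1 / 3
Majority vote => class 0

0


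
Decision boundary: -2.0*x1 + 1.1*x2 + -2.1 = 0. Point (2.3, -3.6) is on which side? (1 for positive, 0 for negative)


Compute -2.0 * 2.3 + 1.1 * -3.6 + -2.1
= -4.6 + -3.96 + -2.1
= -10.66
Since -10.66 < 0, the point is on the negative side.

0


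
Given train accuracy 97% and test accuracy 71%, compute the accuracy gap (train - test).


Gap = train_accuracy - test_accuracy
= 97 - 71
= 26%
This large gap strongly indicates overfitting.

26


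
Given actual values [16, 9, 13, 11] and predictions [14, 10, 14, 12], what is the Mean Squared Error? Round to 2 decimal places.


Differences: [2, -1, -1, -1]
Squared errors: [4, 1, 1, 1]
Sum of squared errors = 7
MSE = 7 / 4 = 1.75

1.75


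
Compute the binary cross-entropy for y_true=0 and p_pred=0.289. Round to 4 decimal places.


For y=0: Loss = -log(1-p)
= -log(1 - 0.289)
= -log(0.711)
= -(-0.3411)
= 0.3411

0.3411


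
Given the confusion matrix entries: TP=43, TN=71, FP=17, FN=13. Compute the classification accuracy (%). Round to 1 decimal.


Accuracy = (TP + TN) / (TP + TN + FP + FN) * 100
= (43 + 71) / (43 + 71 + 17 + 13)
= 114 / 144
= 0.7917
= 79.2%

79.2


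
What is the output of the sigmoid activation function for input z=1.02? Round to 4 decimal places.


sigmoid(z) = 1 / (1 + exp(-z))
exp(-(1.02)) = exp(-1.02) = 0.3606
1 + 0.3606 = 1.3606
1 / 1.3606 = 0.7350

0.7350


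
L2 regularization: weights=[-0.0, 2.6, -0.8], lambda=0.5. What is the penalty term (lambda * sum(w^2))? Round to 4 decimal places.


Squaring each weight:
(-0.0)^2 = 0.0
2.6^2 = 6.76
(-0.8)^2 = 0.64
Sum of squares = 7.4
Penalty = 0.5 * 7.4 = 3.7000

3.7000


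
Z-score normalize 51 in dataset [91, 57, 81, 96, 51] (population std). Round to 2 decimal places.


Mean = (91 + 57 + 81 + 96 + 51) / 5 = 75.2
Variance = sum((x_i - mean)^2) / n = 326.56
Std = sqrt(326.56) = 18.071
Z = (x - mean) / std
= (51 - 75.2) / 18.071
= -24.2 / 18.071
= -1.34

-1.34


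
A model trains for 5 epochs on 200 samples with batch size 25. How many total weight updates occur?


Iterations per epoch = 200 / 25 = 8
Total updates = iterations_per_epoch * epochs
= 8 * 5
= 40

40


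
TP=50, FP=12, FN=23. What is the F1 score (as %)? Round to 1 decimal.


Precision = TP / (TP + FP) = 50 / 62 = 0.8065
Recall = TP / (TP + FN) = 50 / 73 = 0.6849
F1 = 2 * P * R / (P + R)
= 2 * 0.8065 * 0.6849 / (0.8065 + 0.6849)
= 1.1047 / 1.4914
= 0.7407
As percentage: 74.1%

74.1


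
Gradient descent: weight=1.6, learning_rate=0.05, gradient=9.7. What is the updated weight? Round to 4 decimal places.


w_new = w_old - lr * gradient
= 1.6 - 0.05 * 9.7
= 1.6 - (0.485)
= 1.1150

1.1150


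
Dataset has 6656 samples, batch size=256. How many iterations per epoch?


Iterations per epoch = dataset_size / batch_size
= 6656 / 256
= 26

26


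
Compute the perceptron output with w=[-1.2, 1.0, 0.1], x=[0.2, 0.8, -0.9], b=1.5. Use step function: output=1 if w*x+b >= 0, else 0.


z = w . x + b
= -1.2*0.2 + 1.0*0.8 + 0.1*-0.9 + 1.5
= -0.24 + 0.8 + -0.09 + 1.5
= 0.47 + 1.5
= 1.97
Since z = 1.97 >= 0, output = 1

1


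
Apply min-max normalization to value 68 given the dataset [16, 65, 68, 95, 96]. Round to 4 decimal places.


Min = 16, Max = 96
Range = 96 - 16 = 80
Scaled = (x - min) / (max - min)
= (68 - 16) / 80
= 52 / 80
= 0.6500

0.6500


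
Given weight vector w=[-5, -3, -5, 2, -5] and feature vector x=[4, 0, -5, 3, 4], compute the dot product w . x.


Element-wise products:
-5 * 4 = -20
-3 * 0 = 0
-5 * -5 = 25
2 * 3 = 6
-5 * 4 = -20
Sum = -20 + 0 + 25 + 6 + -20
= -9

-9


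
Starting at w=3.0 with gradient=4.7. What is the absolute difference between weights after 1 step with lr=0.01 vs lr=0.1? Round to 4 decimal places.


With lr=0.01: w_new = 3.0 - 0.01 * 4.7 = 2.953
With lr=0.1: w_new = 3.0 - 0.1 * 4.7 = 2.53
Absolute difference = |2.953 - 2.53|
= 0.4230

0.4230


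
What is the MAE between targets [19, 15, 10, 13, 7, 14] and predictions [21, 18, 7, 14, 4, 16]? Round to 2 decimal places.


Absolute errors: [2, 3, 3, 1, 3, 2]
Sum of absolute errors = 14
MAE = 14 / 6 = 2.33

2.33


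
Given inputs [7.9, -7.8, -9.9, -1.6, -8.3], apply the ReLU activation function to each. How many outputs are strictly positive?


ReLU(x) = max(0, x) for each element:
ReLU(7.9) = 7.9
ReLU(-7.8) = 0
ReLU(-9.9) = 0
ReLU(-1.6) = 0
ReLU(-8.3) = 0
Active neurons (>0): 1

1


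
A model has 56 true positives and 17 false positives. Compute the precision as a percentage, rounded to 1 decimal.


Precision = TP / (TP + FP) * 100
= 56 / (56 + 17)
= 56 / 73
= 0.7671
= 76.7%

76.7


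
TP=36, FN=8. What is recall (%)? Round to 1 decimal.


Recall = TP / (TP + FN) * 100
= 36 / (36 + 8)
= 36 / 44
= 0.8182
= 81.8%

81.8


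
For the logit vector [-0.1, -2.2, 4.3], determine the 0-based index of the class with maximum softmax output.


Softmax is a monotonic transformation, so it preserves the argmax.
We need to find the index of the maximum logit.
Index 0: -0.1
Index 1: -2.2
Index 2: 4.3
Maximum logit = 4.3 at index 2

2
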